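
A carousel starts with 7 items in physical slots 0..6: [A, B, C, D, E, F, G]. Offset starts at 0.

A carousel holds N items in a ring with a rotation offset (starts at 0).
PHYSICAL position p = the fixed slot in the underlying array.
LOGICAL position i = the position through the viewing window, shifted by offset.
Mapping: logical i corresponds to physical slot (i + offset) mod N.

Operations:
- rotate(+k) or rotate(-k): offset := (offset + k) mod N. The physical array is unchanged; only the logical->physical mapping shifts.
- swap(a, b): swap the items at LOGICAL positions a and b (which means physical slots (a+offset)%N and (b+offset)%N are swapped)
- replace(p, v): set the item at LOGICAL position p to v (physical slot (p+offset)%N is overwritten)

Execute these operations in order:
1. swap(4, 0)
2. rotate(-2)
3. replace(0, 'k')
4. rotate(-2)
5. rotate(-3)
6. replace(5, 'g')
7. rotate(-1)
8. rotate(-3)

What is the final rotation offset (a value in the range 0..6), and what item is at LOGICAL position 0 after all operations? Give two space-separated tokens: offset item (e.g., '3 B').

Answer: 3 D

Derivation:
After op 1 (swap(4, 0)): offset=0, physical=[E,B,C,D,A,F,G], logical=[E,B,C,D,A,F,G]
After op 2 (rotate(-2)): offset=5, physical=[E,B,C,D,A,F,G], logical=[F,G,E,B,C,D,A]
After op 3 (replace(0, 'k')): offset=5, physical=[E,B,C,D,A,k,G], logical=[k,G,E,B,C,D,A]
After op 4 (rotate(-2)): offset=3, physical=[E,B,C,D,A,k,G], logical=[D,A,k,G,E,B,C]
After op 5 (rotate(-3)): offset=0, physical=[E,B,C,D,A,k,G], logical=[E,B,C,D,A,k,G]
After op 6 (replace(5, 'g')): offset=0, physical=[E,B,C,D,A,g,G], logical=[E,B,C,D,A,g,G]
After op 7 (rotate(-1)): offset=6, physical=[E,B,C,D,A,g,G], logical=[G,E,B,C,D,A,g]
After op 8 (rotate(-3)): offset=3, physical=[E,B,C,D,A,g,G], logical=[D,A,g,G,E,B,C]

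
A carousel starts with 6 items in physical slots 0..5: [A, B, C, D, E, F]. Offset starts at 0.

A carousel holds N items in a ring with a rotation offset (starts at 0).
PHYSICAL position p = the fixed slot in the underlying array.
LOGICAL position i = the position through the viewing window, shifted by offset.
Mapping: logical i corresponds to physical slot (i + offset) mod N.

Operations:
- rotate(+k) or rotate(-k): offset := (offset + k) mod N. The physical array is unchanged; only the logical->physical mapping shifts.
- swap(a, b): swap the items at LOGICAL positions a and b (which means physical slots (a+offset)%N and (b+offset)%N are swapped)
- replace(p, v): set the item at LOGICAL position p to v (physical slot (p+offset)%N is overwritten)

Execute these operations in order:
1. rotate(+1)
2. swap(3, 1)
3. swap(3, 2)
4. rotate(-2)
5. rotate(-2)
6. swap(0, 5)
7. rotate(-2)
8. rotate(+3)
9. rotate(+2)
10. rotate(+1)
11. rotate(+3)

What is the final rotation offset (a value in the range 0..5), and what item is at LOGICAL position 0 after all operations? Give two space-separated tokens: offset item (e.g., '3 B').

Answer: 4 D

Derivation:
After op 1 (rotate(+1)): offset=1, physical=[A,B,C,D,E,F], logical=[B,C,D,E,F,A]
After op 2 (swap(3, 1)): offset=1, physical=[A,B,E,D,C,F], logical=[B,E,D,C,F,A]
After op 3 (swap(3, 2)): offset=1, physical=[A,B,E,C,D,F], logical=[B,E,C,D,F,A]
After op 4 (rotate(-2)): offset=5, physical=[A,B,E,C,D,F], logical=[F,A,B,E,C,D]
After op 5 (rotate(-2)): offset=3, physical=[A,B,E,C,D,F], logical=[C,D,F,A,B,E]
After op 6 (swap(0, 5)): offset=3, physical=[A,B,C,E,D,F], logical=[E,D,F,A,B,C]
After op 7 (rotate(-2)): offset=1, physical=[A,B,C,E,D,F], logical=[B,C,E,D,F,A]
After op 8 (rotate(+3)): offset=4, physical=[A,B,C,E,D,F], logical=[D,F,A,B,C,E]
After op 9 (rotate(+2)): offset=0, physical=[A,B,C,E,D,F], logical=[A,B,C,E,D,F]
After op 10 (rotate(+1)): offset=1, physical=[A,B,C,E,D,F], logical=[B,C,E,D,F,A]
After op 11 (rotate(+3)): offset=4, physical=[A,B,C,E,D,F], logical=[D,F,A,B,C,E]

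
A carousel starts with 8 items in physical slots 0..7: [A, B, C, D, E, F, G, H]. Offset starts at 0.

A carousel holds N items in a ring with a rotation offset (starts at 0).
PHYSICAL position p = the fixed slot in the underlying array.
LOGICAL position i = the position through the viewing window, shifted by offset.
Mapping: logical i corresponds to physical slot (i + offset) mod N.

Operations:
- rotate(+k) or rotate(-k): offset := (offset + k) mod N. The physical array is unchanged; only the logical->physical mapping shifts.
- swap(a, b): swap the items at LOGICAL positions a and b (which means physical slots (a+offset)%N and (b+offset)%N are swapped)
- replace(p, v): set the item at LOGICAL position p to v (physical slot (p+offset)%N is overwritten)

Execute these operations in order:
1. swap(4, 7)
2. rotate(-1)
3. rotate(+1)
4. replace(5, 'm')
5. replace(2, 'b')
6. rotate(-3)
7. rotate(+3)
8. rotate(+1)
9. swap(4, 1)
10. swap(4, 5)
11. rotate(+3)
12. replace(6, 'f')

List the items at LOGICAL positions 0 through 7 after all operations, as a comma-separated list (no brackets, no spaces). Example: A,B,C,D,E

Answer: H,G,b,E,A,B,f,D

Derivation:
After op 1 (swap(4, 7)): offset=0, physical=[A,B,C,D,H,F,G,E], logical=[A,B,C,D,H,F,G,E]
After op 2 (rotate(-1)): offset=7, physical=[A,B,C,D,H,F,G,E], logical=[E,A,B,C,D,H,F,G]
After op 3 (rotate(+1)): offset=0, physical=[A,B,C,D,H,F,G,E], logical=[A,B,C,D,H,F,G,E]
After op 4 (replace(5, 'm')): offset=0, physical=[A,B,C,D,H,m,G,E], logical=[A,B,C,D,H,m,G,E]
After op 5 (replace(2, 'b')): offset=0, physical=[A,B,b,D,H,m,G,E], logical=[A,B,b,D,H,m,G,E]
After op 6 (rotate(-3)): offset=5, physical=[A,B,b,D,H,m,G,E], logical=[m,G,E,A,B,b,D,H]
After op 7 (rotate(+3)): offset=0, physical=[A,B,b,D,H,m,G,E], logical=[A,B,b,D,H,m,G,E]
After op 8 (rotate(+1)): offset=1, physical=[A,B,b,D,H,m,G,E], logical=[B,b,D,H,m,G,E,A]
After op 9 (swap(4, 1)): offset=1, physical=[A,B,m,D,H,b,G,E], logical=[B,m,D,H,b,G,E,A]
After op 10 (swap(4, 5)): offset=1, physical=[A,B,m,D,H,G,b,E], logical=[B,m,D,H,G,b,E,A]
After op 11 (rotate(+3)): offset=4, physical=[A,B,m,D,H,G,b,E], logical=[H,G,b,E,A,B,m,D]
After op 12 (replace(6, 'f')): offset=4, physical=[A,B,f,D,H,G,b,E], logical=[H,G,b,E,A,B,f,D]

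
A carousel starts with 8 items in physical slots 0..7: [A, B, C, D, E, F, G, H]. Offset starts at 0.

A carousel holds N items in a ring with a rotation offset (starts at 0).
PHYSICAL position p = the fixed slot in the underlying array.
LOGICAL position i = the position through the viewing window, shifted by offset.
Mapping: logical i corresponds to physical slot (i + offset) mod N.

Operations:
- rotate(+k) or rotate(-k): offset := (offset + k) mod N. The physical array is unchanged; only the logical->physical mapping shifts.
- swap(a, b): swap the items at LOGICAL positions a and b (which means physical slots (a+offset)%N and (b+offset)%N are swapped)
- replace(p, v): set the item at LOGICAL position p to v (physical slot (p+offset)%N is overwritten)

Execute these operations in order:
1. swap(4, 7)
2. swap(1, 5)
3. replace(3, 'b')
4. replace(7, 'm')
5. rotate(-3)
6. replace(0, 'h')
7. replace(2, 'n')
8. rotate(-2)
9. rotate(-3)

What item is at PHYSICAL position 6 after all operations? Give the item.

Answer: G

Derivation:
After op 1 (swap(4, 7)): offset=0, physical=[A,B,C,D,H,F,G,E], logical=[A,B,C,D,H,F,G,E]
After op 2 (swap(1, 5)): offset=0, physical=[A,F,C,D,H,B,G,E], logical=[A,F,C,D,H,B,G,E]
After op 3 (replace(3, 'b')): offset=0, physical=[A,F,C,b,H,B,G,E], logical=[A,F,C,b,H,B,G,E]
After op 4 (replace(7, 'm')): offset=0, physical=[A,F,C,b,H,B,G,m], logical=[A,F,C,b,H,B,G,m]
After op 5 (rotate(-3)): offset=5, physical=[A,F,C,b,H,B,G,m], logical=[B,G,m,A,F,C,b,H]
After op 6 (replace(0, 'h')): offset=5, physical=[A,F,C,b,H,h,G,m], logical=[h,G,m,A,F,C,b,H]
After op 7 (replace(2, 'n')): offset=5, physical=[A,F,C,b,H,h,G,n], logical=[h,G,n,A,F,C,b,H]
After op 8 (rotate(-2)): offset=3, physical=[A,F,C,b,H,h,G,n], logical=[b,H,h,G,n,A,F,C]
After op 9 (rotate(-3)): offset=0, physical=[A,F,C,b,H,h,G,n], logical=[A,F,C,b,H,h,G,n]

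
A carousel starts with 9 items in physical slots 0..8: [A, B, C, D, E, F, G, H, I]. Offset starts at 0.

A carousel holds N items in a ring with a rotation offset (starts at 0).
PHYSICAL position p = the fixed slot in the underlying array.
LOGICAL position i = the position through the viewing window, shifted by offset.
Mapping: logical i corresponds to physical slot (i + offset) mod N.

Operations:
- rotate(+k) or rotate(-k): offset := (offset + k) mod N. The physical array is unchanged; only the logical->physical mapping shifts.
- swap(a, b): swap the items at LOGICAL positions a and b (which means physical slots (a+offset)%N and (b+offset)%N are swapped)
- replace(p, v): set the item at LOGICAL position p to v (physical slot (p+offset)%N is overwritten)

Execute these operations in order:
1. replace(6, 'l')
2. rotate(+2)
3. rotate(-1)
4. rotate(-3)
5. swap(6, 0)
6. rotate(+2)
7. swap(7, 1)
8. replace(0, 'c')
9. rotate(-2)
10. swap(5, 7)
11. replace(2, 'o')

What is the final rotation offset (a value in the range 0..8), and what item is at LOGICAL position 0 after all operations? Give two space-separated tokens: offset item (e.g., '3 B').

Answer: 7 B

Derivation:
After op 1 (replace(6, 'l')): offset=0, physical=[A,B,C,D,E,F,l,H,I], logical=[A,B,C,D,E,F,l,H,I]
After op 2 (rotate(+2)): offset=2, physical=[A,B,C,D,E,F,l,H,I], logical=[C,D,E,F,l,H,I,A,B]
After op 3 (rotate(-1)): offset=1, physical=[A,B,C,D,E,F,l,H,I], logical=[B,C,D,E,F,l,H,I,A]
After op 4 (rotate(-3)): offset=7, physical=[A,B,C,D,E,F,l,H,I], logical=[H,I,A,B,C,D,E,F,l]
After op 5 (swap(6, 0)): offset=7, physical=[A,B,C,D,H,F,l,E,I], logical=[E,I,A,B,C,D,H,F,l]
After op 6 (rotate(+2)): offset=0, physical=[A,B,C,D,H,F,l,E,I], logical=[A,B,C,D,H,F,l,E,I]
After op 7 (swap(7, 1)): offset=0, physical=[A,E,C,D,H,F,l,B,I], logical=[A,E,C,D,H,F,l,B,I]
After op 8 (replace(0, 'c')): offset=0, physical=[c,E,C,D,H,F,l,B,I], logical=[c,E,C,D,H,F,l,B,I]
After op 9 (rotate(-2)): offset=7, physical=[c,E,C,D,H,F,l,B,I], logical=[B,I,c,E,C,D,H,F,l]
After op 10 (swap(5, 7)): offset=7, physical=[c,E,C,F,H,D,l,B,I], logical=[B,I,c,E,C,F,H,D,l]
After op 11 (replace(2, 'o')): offset=7, physical=[o,E,C,F,H,D,l,B,I], logical=[B,I,o,E,C,F,H,D,l]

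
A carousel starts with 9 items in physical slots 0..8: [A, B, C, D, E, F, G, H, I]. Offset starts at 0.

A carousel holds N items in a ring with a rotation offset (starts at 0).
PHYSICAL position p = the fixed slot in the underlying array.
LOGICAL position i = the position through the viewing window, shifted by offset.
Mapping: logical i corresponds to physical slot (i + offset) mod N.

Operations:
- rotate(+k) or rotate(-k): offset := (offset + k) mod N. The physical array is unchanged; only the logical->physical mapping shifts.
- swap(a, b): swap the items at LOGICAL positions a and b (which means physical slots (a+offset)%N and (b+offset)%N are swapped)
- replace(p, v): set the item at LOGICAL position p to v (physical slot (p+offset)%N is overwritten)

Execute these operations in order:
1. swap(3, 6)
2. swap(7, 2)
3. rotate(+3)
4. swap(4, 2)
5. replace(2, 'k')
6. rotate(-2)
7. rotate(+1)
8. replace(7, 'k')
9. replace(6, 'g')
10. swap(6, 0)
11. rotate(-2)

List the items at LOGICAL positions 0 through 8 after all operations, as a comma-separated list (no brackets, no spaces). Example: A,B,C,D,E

Answer: k,B,g,G,E,k,D,F,H

Derivation:
After op 1 (swap(3, 6)): offset=0, physical=[A,B,C,G,E,F,D,H,I], logical=[A,B,C,G,E,F,D,H,I]
After op 2 (swap(7, 2)): offset=0, physical=[A,B,H,G,E,F,D,C,I], logical=[A,B,H,G,E,F,D,C,I]
After op 3 (rotate(+3)): offset=3, physical=[A,B,H,G,E,F,D,C,I], logical=[G,E,F,D,C,I,A,B,H]
After op 4 (swap(4, 2)): offset=3, physical=[A,B,H,G,E,C,D,F,I], logical=[G,E,C,D,F,I,A,B,H]
After op 5 (replace(2, 'k')): offset=3, physical=[A,B,H,G,E,k,D,F,I], logical=[G,E,k,D,F,I,A,B,H]
After op 6 (rotate(-2)): offset=1, physical=[A,B,H,G,E,k,D,F,I], logical=[B,H,G,E,k,D,F,I,A]
After op 7 (rotate(+1)): offset=2, physical=[A,B,H,G,E,k,D,F,I], logical=[H,G,E,k,D,F,I,A,B]
After op 8 (replace(7, 'k')): offset=2, physical=[k,B,H,G,E,k,D,F,I], logical=[H,G,E,k,D,F,I,k,B]
After op 9 (replace(6, 'g')): offset=2, physical=[k,B,H,G,E,k,D,F,g], logical=[H,G,E,k,D,F,g,k,B]
After op 10 (swap(6, 0)): offset=2, physical=[k,B,g,G,E,k,D,F,H], logical=[g,G,E,k,D,F,H,k,B]
After op 11 (rotate(-2)): offset=0, physical=[k,B,g,G,E,k,D,F,H], logical=[k,B,g,G,E,k,D,F,H]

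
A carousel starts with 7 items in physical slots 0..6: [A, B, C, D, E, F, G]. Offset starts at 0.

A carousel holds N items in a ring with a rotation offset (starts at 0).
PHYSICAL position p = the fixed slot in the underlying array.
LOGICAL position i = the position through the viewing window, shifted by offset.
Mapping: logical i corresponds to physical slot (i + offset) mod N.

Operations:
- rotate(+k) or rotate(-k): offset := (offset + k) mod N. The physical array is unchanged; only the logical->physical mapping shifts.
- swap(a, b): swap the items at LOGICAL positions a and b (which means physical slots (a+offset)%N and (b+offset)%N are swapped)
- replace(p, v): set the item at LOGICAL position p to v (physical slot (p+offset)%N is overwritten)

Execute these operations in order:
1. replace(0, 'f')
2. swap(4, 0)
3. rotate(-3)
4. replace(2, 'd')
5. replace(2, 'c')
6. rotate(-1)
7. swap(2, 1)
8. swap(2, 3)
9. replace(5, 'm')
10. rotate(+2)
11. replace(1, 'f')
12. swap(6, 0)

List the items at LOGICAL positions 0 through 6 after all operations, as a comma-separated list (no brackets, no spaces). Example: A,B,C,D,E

After op 1 (replace(0, 'f')): offset=0, physical=[f,B,C,D,E,F,G], logical=[f,B,C,D,E,F,G]
After op 2 (swap(4, 0)): offset=0, physical=[E,B,C,D,f,F,G], logical=[E,B,C,D,f,F,G]
After op 3 (rotate(-3)): offset=4, physical=[E,B,C,D,f,F,G], logical=[f,F,G,E,B,C,D]
After op 4 (replace(2, 'd')): offset=4, physical=[E,B,C,D,f,F,d], logical=[f,F,d,E,B,C,D]
After op 5 (replace(2, 'c')): offset=4, physical=[E,B,C,D,f,F,c], logical=[f,F,c,E,B,C,D]
After op 6 (rotate(-1)): offset=3, physical=[E,B,C,D,f,F,c], logical=[D,f,F,c,E,B,C]
After op 7 (swap(2, 1)): offset=3, physical=[E,B,C,D,F,f,c], logical=[D,F,f,c,E,B,C]
After op 8 (swap(2, 3)): offset=3, physical=[E,B,C,D,F,c,f], logical=[D,F,c,f,E,B,C]
After op 9 (replace(5, 'm')): offset=3, physical=[E,m,C,D,F,c,f], logical=[D,F,c,f,E,m,C]
After op 10 (rotate(+2)): offset=5, physical=[E,m,C,D,F,c,f], logical=[c,f,E,m,C,D,F]
After op 11 (replace(1, 'f')): offset=5, physical=[E,m,C,D,F,c,f], logical=[c,f,E,m,C,D,F]
After op 12 (swap(6, 0)): offset=5, physical=[E,m,C,D,c,F,f], logical=[F,f,E,m,C,D,c]

Answer: F,f,E,m,C,D,c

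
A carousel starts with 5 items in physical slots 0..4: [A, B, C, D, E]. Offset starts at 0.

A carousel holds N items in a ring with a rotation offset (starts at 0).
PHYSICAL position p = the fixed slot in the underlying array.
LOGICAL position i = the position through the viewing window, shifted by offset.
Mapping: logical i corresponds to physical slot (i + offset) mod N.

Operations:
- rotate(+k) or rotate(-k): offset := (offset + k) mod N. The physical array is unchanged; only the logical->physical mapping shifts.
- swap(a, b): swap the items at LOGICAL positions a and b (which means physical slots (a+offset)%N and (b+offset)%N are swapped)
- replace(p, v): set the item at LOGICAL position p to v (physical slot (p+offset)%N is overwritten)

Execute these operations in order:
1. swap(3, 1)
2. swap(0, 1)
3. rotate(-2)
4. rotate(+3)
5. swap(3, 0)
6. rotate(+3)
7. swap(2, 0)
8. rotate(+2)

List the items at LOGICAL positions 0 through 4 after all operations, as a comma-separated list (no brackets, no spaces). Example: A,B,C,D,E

Answer: A,C,B,E,D

Derivation:
After op 1 (swap(3, 1)): offset=0, physical=[A,D,C,B,E], logical=[A,D,C,B,E]
After op 2 (swap(0, 1)): offset=0, physical=[D,A,C,B,E], logical=[D,A,C,B,E]
After op 3 (rotate(-2)): offset=3, physical=[D,A,C,B,E], logical=[B,E,D,A,C]
After op 4 (rotate(+3)): offset=1, physical=[D,A,C,B,E], logical=[A,C,B,E,D]
After op 5 (swap(3, 0)): offset=1, physical=[D,E,C,B,A], logical=[E,C,B,A,D]
After op 6 (rotate(+3)): offset=4, physical=[D,E,C,B,A], logical=[A,D,E,C,B]
After op 7 (swap(2, 0)): offset=4, physical=[D,A,C,B,E], logical=[E,D,A,C,B]
After op 8 (rotate(+2)): offset=1, physical=[D,A,C,B,E], logical=[A,C,B,E,D]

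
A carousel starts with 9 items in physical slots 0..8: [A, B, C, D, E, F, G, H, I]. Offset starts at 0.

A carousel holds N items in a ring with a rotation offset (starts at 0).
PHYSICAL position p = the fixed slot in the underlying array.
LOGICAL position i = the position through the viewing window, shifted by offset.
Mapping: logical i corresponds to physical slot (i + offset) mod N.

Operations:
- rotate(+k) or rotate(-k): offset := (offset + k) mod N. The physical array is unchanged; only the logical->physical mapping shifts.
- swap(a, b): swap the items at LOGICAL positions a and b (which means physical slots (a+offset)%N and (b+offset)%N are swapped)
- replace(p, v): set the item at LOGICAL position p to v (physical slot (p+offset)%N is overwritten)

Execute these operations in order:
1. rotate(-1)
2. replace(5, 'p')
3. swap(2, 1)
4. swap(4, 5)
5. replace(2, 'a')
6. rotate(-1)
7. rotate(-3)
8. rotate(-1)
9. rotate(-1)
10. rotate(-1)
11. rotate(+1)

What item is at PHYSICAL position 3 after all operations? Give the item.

Answer: p

Derivation:
After op 1 (rotate(-1)): offset=8, physical=[A,B,C,D,E,F,G,H,I], logical=[I,A,B,C,D,E,F,G,H]
After op 2 (replace(5, 'p')): offset=8, physical=[A,B,C,D,p,F,G,H,I], logical=[I,A,B,C,D,p,F,G,H]
After op 3 (swap(2, 1)): offset=8, physical=[B,A,C,D,p,F,G,H,I], logical=[I,B,A,C,D,p,F,G,H]
After op 4 (swap(4, 5)): offset=8, physical=[B,A,C,p,D,F,G,H,I], logical=[I,B,A,C,p,D,F,G,H]
After op 5 (replace(2, 'a')): offset=8, physical=[B,a,C,p,D,F,G,H,I], logical=[I,B,a,C,p,D,F,G,H]
After op 6 (rotate(-1)): offset=7, physical=[B,a,C,p,D,F,G,H,I], logical=[H,I,B,a,C,p,D,F,G]
After op 7 (rotate(-3)): offset=4, physical=[B,a,C,p,D,F,G,H,I], logical=[D,F,G,H,I,B,a,C,p]
After op 8 (rotate(-1)): offset=3, physical=[B,a,C,p,D,F,G,H,I], logical=[p,D,F,G,H,I,B,a,C]
After op 9 (rotate(-1)): offset=2, physical=[B,a,C,p,D,F,G,H,I], logical=[C,p,D,F,G,H,I,B,a]
After op 10 (rotate(-1)): offset=1, physical=[B,a,C,p,D,F,G,H,I], logical=[a,C,p,D,F,G,H,I,B]
After op 11 (rotate(+1)): offset=2, physical=[B,a,C,p,D,F,G,H,I], logical=[C,p,D,F,G,H,I,B,a]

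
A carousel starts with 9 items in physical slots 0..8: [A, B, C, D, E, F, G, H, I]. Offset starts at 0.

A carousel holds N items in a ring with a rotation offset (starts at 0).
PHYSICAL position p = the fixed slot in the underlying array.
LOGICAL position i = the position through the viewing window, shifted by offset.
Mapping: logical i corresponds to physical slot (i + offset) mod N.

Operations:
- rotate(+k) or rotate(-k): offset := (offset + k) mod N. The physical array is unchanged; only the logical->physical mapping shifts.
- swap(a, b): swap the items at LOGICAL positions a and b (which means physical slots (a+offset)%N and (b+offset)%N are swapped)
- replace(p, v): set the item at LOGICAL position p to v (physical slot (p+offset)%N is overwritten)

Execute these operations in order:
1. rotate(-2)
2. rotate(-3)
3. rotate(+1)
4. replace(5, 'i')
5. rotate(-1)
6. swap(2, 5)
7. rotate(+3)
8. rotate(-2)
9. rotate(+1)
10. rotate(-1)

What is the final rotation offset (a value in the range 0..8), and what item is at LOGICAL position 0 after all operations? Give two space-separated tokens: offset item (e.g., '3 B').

Answer: 5 F

Derivation:
After op 1 (rotate(-2)): offset=7, physical=[A,B,C,D,E,F,G,H,I], logical=[H,I,A,B,C,D,E,F,G]
After op 2 (rotate(-3)): offset=4, physical=[A,B,C,D,E,F,G,H,I], logical=[E,F,G,H,I,A,B,C,D]
After op 3 (rotate(+1)): offset=5, physical=[A,B,C,D,E,F,G,H,I], logical=[F,G,H,I,A,B,C,D,E]
After op 4 (replace(5, 'i')): offset=5, physical=[A,i,C,D,E,F,G,H,I], logical=[F,G,H,I,A,i,C,D,E]
After op 5 (rotate(-1)): offset=4, physical=[A,i,C,D,E,F,G,H,I], logical=[E,F,G,H,I,A,i,C,D]
After op 6 (swap(2, 5)): offset=4, physical=[G,i,C,D,E,F,A,H,I], logical=[E,F,A,H,I,G,i,C,D]
After op 7 (rotate(+3)): offset=7, physical=[G,i,C,D,E,F,A,H,I], logical=[H,I,G,i,C,D,E,F,A]
After op 8 (rotate(-2)): offset=5, physical=[G,i,C,D,E,F,A,H,I], logical=[F,A,H,I,G,i,C,D,E]
After op 9 (rotate(+1)): offset=6, physical=[G,i,C,D,E,F,A,H,I], logical=[A,H,I,G,i,C,D,E,F]
After op 10 (rotate(-1)): offset=5, physical=[G,i,C,D,E,F,A,H,I], logical=[F,A,H,I,G,i,C,D,E]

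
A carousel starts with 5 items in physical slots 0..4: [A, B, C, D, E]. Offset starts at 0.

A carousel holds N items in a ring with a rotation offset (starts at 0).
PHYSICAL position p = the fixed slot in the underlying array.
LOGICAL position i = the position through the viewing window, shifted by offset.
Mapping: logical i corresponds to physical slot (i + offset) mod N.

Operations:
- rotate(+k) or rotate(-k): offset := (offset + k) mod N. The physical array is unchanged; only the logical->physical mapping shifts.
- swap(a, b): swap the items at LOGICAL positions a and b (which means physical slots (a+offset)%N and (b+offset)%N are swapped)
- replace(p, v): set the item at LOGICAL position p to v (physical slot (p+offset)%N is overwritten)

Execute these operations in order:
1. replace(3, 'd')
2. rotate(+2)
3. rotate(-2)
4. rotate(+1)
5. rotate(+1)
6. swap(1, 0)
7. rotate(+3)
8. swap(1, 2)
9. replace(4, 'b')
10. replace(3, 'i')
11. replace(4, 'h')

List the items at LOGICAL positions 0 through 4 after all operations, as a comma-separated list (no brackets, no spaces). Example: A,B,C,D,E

After op 1 (replace(3, 'd')): offset=0, physical=[A,B,C,d,E], logical=[A,B,C,d,E]
After op 2 (rotate(+2)): offset=2, physical=[A,B,C,d,E], logical=[C,d,E,A,B]
After op 3 (rotate(-2)): offset=0, physical=[A,B,C,d,E], logical=[A,B,C,d,E]
After op 4 (rotate(+1)): offset=1, physical=[A,B,C,d,E], logical=[B,C,d,E,A]
After op 5 (rotate(+1)): offset=2, physical=[A,B,C,d,E], logical=[C,d,E,A,B]
After op 6 (swap(1, 0)): offset=2, physical=[A,B,d,C,E], logical=[d,C,E,A,B]
After op 7 (rotate(+3)): offset=0, physical=[A,B,d,C,E], logical=[A,B,d,C,E]
After op 8 (swap(1, 2)): offset=0, physical=[A,d,B,C,E], logical=[A,d,B,C,E]
After op 9 (replace(4, 'b')): offset=0, physical=[A,d,B,C,b], logical=[A,d,B,C,b]
After op 10 (replace(3, 'i')): offset=0, physical=[A,d,B,i,b], logical=[A,d,B,i,b]
After op 11 (replace(4, 'h')): offset=0, physical=[A,d,B,i,h], logical=[A,d,B,i,h]

Answer: A,d,B,i,h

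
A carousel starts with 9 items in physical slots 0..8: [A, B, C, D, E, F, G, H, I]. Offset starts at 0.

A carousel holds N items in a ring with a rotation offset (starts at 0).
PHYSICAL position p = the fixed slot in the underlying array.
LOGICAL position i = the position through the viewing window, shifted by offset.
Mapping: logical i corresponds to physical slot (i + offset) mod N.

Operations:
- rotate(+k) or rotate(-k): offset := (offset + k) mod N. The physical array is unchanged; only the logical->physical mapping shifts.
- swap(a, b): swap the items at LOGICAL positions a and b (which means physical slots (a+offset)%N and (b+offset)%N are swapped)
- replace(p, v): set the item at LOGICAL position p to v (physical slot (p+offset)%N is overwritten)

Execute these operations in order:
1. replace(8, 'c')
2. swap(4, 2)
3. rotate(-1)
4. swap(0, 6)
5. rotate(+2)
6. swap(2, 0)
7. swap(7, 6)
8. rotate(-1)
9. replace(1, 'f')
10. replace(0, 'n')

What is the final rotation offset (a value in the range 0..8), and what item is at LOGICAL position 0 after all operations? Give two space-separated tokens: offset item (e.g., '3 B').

After op 1 (replace(8, 'c')): offset=0, physical=[A,B,C,D,E,F,G,H,c], logical=[A,B,C,D,E,F,G,H,c]
After op 2 (swap(4, 2)): offset=0, physical=[A,B,E,D,C,F,G,H,c], logical=[A,B,E,D,C,F,G,H,c]
After op 3 (rotate(-1)): offset=8, physical=[A,B,E,D,C,F,G,H,c], logical=[c,A,B,E,D,C,F,G,H]
After op 4 (swap(0, 6)): offset=8, physical=[A,B,E,D,C,c,G,H,F], logical=[F,A,B,E,D,C,c,G,H]
After op 5 (rotate(+2)): offset=1, physical=[A,B,E,D,C,c,G,H,F], logical=[B,E,D,C,c,G,H,F,A]
After op 6 (swap(2, 0)): offset=1, physical=[A,D,E,B,C,c,G,H,F], logical=[D,E,B,C,c,G,H,F,A]
After op 7 (swap(7, 6)): offset=1, physical=[A,D,E,B,C,c,G,F,H], logical=[D,E,B,C,c,G,F,H,A]
After op 8 (rotate(-1)): offset=0, physical=[A,D,E,B,C,c,G,F,H], logical=[A,D,E,B,C,c,G,F,H]
After op 9 (replace(1, 'f')): offset=0, physical=[A,f,E,B,C,c,G,F,H], logical=[A,f,E,B,C,c,G,F,H]
After op 10 (replace(0, 'n')): offset=0, physical=[n,f,E,B,C,c,G,F,H], logical=[n,f,E,B,C,c,G,F,H]

Answer: 0 n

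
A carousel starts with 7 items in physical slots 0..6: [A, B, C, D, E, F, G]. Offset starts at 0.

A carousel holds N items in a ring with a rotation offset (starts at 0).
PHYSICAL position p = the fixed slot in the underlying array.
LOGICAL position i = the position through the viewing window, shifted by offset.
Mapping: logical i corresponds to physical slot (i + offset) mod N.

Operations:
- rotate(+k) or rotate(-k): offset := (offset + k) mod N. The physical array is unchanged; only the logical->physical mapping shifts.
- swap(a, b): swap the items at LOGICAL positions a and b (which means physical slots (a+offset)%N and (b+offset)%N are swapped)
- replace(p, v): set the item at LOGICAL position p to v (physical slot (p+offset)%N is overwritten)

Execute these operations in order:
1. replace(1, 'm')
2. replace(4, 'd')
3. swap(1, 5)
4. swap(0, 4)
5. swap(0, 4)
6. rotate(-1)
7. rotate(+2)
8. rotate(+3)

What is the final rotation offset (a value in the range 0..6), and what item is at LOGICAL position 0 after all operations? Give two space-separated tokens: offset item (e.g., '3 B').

After op 1 (replace(1, 'm')): offset=0, physical=[A,m,C,D,E,F,G], logical=[A,m,C,D,E,F,G]
After op 2 (replace(4, 'd')): offset=0, physical=[A,m,C,D,d,F,G], logical=[A,m,C,D,d,F,G]
After op 3 (swap(1, 5)): offset=0, physical=[A,F,C,D,d,m,G], logical=[A,F,C,D,d,m,G]
After op 4 (swap(0, 4)): offset=0, physical=[d,F,C,D,A,m,G], logical=[d,F,C,D,A,m,G]
After op 5 (swap(0, 4)): offset=0, physical=[A,F,C,D,d,m,G], logical=[A,F,C,D,d,m,G]
After op 6 (rotate(-1)): offset=6, physical=[A,F,C,D,d,m,G], logical=[G,A,F,C,D,d,m]
After op 7 (rotate(+2)): offset=1, physical=[A,F,C,D,d,m,G], logical=[F,C,D,d,m,G,A]
After op 8 (rotate(+3)): offset=4, physical=[A,F,C,D,d,m,G], logical=[d,m,G,A,F,C,D]

Answer: 4 d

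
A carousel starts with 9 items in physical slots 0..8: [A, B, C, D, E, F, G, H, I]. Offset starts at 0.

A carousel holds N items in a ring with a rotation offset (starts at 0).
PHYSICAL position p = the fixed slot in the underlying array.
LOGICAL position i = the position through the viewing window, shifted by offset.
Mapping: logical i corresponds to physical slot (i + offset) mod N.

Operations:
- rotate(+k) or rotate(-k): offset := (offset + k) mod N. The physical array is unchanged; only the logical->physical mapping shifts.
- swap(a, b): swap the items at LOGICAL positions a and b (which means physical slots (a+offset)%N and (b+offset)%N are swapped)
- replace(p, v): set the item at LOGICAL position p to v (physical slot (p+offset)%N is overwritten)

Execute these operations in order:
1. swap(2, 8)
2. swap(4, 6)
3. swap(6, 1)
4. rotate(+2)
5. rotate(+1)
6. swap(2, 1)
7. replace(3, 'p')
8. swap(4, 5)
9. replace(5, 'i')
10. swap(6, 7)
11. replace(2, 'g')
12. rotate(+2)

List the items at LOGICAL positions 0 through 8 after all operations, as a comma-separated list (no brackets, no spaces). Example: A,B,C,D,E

Answer: g,p,C,i,E,A,I,D,F

Derivation:
After op 1 (swap(2, 8)): offset=0, physical=[A,B,I,D,E,F,G,H,C], logical=[A,B,I,D,E,F,G,H,C]
After op 2 (swap(4, 6)): offset=0, physical=[A,B,I,D,G,F,E,H,C], logical=[A,B,I,D,G,F,E,H,C]
After op 3 (swap(6, 1)): offset=0, physical=[A,E,I,D,G,F,B,H,C], logical=[A,E,I,D,G,F,B,H,C]
After op 4 (rotate(+2)): offset=2, physical=[A,E,I,D,G,F,B,H,C], logical=[I,D,G,F,B,H,C,A,E]
After op 5 (rotate(+1)): offset=3, physical=[A,E,I,D,G,F,B,H,C], logical=[D,G,F,B,H,C,A,E,I]
After op 6 (swap(2, 1)): offset=3, physical=[A,E,I,D,F,G,B,H,C], logical=[D,F,G,B,H,C,A,E,I]
After op 7 (replace(3, 'p')): offset=3, physical=[A,E,I,D,F,G,p,H,C], logical=[D,F,G,p,H,C,A,E,I]
After op 8 (swap(4, 5)): offset=3, physical=[A,E,I,D,F,G,p,C,H], logical=[D,F,G,p,C,H,A,E,I]
After op 9 (replace(5, 'i')): offset=3, physical=[A,E,I,D,F,G,p,C,i], logical=[D,F,G,p,C,i,A,E,I]
After op 10 (swap(6, 7)): offset=3, physical=[E,A,I,D,F,G,p,C,i], logical=[D,F,G,p,C,i,E,A,I]
After op 11 (replace(2, 'g')): offset=3, physical=[E,A,I,D,F,g,p,C,i], logical=[D,F,g,p,C,i,E,A,I]
After op 12 (rotate(+2)): offset=5, physical=[E,A,I,D,F,g,p,C,i], logical=[g,p,C,i,E,A,I,D,F]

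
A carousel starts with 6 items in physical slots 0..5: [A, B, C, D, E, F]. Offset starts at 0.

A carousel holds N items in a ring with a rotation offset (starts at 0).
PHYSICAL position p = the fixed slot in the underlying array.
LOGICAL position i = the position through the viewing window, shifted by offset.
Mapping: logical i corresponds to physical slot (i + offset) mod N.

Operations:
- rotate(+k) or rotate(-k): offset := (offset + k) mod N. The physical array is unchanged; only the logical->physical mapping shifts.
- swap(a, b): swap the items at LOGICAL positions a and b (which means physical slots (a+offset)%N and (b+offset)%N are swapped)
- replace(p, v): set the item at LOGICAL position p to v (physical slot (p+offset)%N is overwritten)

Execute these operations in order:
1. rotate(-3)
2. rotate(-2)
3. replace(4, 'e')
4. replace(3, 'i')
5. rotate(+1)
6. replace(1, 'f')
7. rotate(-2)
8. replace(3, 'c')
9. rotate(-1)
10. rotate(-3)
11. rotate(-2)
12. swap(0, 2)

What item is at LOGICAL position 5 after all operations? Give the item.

After op 1 (rotate(-3)): offset=3, physical=[A,B,C,D,E,F], logical=[D,E,F,A,B,C]
After op 2 (rotate(-2)): offset=1, physical=[A,B,C,D,E,F], logical=[B,C,D,E,F,A]
After op 3 (replace(4, 'e')): offset=1, physical=[A,B,C,D,E,e], logical=[B,C,D,E,e,A]
After op 4 (replace(3, 'i')): offset=1, physical=[A,B,C,D,i,e], logical=[B,C,D,i,e,A]
After op 5 (rotate(+1)): offset=2, physical=[A,B,C,D,i,e], logical=[C,D,i,e,A,B]
After op 6 (replace(1, 'f')): offset=2, physical=[A,B,C,f,i,e], logical=[C,f,i,e,A,B]
After op 7 (rotate(-2)): offset=0, physical=[A,B,C,f,i,e], logical=[A,B,C,f,i,e]
After op 8 (replace(3, 'c')): offset=0, physical=[A,B,C,c,i,e], logical=[A,B,C,c,i,e]
After op 9 (rotate(-1)): offset=5, physical=[A,B,C,c,i,e], logical=[e,A,B,C,c,i]
After op 10 (rotate(-3)): offset=2, physical=[A,B,C,c,i,e], logical=[C,c,i,e,A,B]
After op 11 (rotate(-2)): offset=0, physical=[A,B,C,c,i,e], logical=[A,B,C,c,i,e]
After op 12 (swap(0, 2)): offset=0, physical=[C,B,A,c,i,e], logical=[C,B,A,c,i,e]

Answer: e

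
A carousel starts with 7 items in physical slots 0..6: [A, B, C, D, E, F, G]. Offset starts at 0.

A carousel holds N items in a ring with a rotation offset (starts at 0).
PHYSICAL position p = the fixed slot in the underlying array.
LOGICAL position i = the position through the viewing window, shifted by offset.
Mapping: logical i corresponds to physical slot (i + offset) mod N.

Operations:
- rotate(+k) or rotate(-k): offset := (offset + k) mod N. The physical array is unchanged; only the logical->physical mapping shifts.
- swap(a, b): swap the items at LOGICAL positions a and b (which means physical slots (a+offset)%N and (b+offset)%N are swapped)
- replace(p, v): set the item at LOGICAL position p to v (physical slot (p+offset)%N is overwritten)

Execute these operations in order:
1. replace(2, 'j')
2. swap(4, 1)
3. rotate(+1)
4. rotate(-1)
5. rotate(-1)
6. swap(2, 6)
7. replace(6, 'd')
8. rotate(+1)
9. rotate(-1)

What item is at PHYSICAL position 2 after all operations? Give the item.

After op 1 (replace(2, 'j')): offset=0, physical=[A,B,j,D,E,F,G], logical=[A,B,j,D,E,F,G]
After op 2 (swap(4, 1)): offset=0, physical=[A,E,j,D,B,F,G], logical=[A,E,j,D,B,F,G]
After op 3 (rotate(+1)): offset=1, physical=[A,E,j,D,B,F,G], logical=[E,j,D,B,F,G,A]
After op 4 (rotate(-1)): offset=0, physical=[A,E,j,D,B,F,G], logical=[A,E,j,D,B,F,G]
After op 5 (rotate(-1)): offset=6, physical=[A,E,j,D,B,F,G], logical=[G,A,E,j,D,B,F]
After op 6 (swap(2, 6)): offset=6, physical=[A,F,j,D,B,E,G], logical=[G,A,F,j,D,B,E]
After op 7 (replace(6, 'd')): offset=6, physical=[A,F,j,D,B,d,G], logical=[G,A,F,j,D,B,d]
After op 8 (rotate(+1)): offset=0, physical=[A,F,j,D,B,d,G], logical=[A,F,j,D,B,d,G]
After op 9 (rotate(-1)): offset=6, physical=[A,F,j,D,B,d,G], logical=[G,A,F,j,D,B,d]

Answer: j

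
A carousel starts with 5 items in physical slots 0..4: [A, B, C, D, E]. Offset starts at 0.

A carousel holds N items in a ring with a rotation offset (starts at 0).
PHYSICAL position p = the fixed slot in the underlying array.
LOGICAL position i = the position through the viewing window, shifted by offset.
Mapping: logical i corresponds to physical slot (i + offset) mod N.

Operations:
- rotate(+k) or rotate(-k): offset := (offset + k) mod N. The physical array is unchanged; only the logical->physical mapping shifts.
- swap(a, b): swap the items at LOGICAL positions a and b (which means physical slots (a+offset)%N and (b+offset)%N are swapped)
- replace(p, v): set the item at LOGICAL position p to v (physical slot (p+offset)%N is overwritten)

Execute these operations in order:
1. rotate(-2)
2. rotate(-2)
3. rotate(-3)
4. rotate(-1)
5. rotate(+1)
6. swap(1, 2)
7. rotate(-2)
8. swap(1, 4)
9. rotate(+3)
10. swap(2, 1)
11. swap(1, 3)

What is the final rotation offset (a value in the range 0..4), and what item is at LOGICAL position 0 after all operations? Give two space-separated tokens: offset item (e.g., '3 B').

After op 1 (rotate(-2)): offset=3, physical=[A,B,C,D,E], logical=[D,E,A,B,C]
After op 2 (rotate(-2)): offset=1, physical=[A,B,C,D,E], logical=[B,C,D,E,A]
After op 3 (rotate(-3)): offset=3, physical=[A,B,C,D,E], logical=[D,E,A,B,C]
After op 4 (rotate(-1)): offset=2, physical=[A,B,C,D,E], logical=[C,D,E,A,B]
After op 5 (rotate(+1)): offset=3, physical=[A,B,C,D,E], logical=[D,E,A,B,C]
After op 6 (swap(1, 2)): offset=3, physical=[E,B,C,D,A], logical=[D,A,E,B,C]
After op 7 (rotate(-2)): offset=1, physical=[E,B,C,D,A], logical=[B,C,D,A,E]
After op 8 (swap(1, 4)): offset=1, physical=[C,B,E,D,A], logical=[B,E,D,A,C]
After op 9 (rotate(+3)): offset=4, physical=[C,B,E,D,A], logical=[A,C,B,E,D]
After op 10 (swap(2, 1)): offset=4, physical=[B,C,E,D,A], logical=[A,B,C,E,D]
After op 11 (swap(1, 3)): offset=4, physical=[E,C,B,D,A], logical=[A,E,C,B,D]

Answer: 4 A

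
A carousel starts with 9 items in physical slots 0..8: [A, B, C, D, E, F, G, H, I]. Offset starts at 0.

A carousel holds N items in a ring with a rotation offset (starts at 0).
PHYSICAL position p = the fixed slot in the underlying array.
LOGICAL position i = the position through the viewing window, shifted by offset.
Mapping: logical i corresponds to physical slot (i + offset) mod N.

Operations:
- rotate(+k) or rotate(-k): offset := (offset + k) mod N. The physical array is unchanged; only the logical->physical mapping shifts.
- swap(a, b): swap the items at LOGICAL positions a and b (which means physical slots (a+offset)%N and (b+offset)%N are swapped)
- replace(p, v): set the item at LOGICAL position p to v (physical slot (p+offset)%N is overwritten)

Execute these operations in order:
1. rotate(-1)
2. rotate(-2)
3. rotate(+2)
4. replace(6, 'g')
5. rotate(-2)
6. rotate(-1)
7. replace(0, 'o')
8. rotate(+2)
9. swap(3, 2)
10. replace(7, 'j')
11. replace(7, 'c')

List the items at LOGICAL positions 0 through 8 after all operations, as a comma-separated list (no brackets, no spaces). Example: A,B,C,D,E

Answer: H,I,B,A,C,D,E,c,G

Derivation:
After op 1 (rotate(-1)): offset=8, physical=[A,B,C,D,E,F,G,H,I], logical=[I,A,B,C,D,E,F,G,H]
After op 2 (rotate(-2)): offset=6, physical=[A,B,C,D,E,F,G,H,I], logical=[G,H,I,A,B,C,D,E,F]
After op 3 (rotate(+2)): offset=8, physical=[A,B,C,D,E,F,G,H,I], logical=[I,A,B,C,D,E,F,G,H]
After op 4 (replace(6, 'g')): offset=8, physical=[A,B,C,D,E,g,G,H,I], logical=[I,A,B,C,D,E,g,G,H]
After op 5 (rotate(-2)): offset=6, physical=[A,B,C,D,E,g,G,H,I], logical=[G,H,I,A,B,C,D,E,g]
After op 6 (rotate(-1)): offset=5, physical=[A,B,C,D,E,g,G,H,I], logical=[g,G,H,I,A,B,C,D,E]
After op 7 (replace(0, 'o')): offset=5, physical=[A,B,C,D,E,o,G,H,I], logical=[o,G,H,I,A,B,C,D,E]
After op 8 (rotate(+2)): offset=7, physical=[A,B,C,D,E,o,G,H,I], logical=[H,I,A,B,C,D,E,o,G]
After op 9 (swap(3, 2)): offset=7, physical=[B,A,C,D,E,o,G,H,I], logical=[H,I,B,A,C,D,E,o,G]
After op 10 (replace(7, 'j')): offset=7, physical=[B,A,C,D,E,j,G,H,I], logical=[H,I,B,A,C,D,E,j,G]
After op 11 (replace(7, 'c')): offset=7, physical=[B,A,C,D,E,c,G,H,I], logical=[H,I,B,A,C,D,E,c,G]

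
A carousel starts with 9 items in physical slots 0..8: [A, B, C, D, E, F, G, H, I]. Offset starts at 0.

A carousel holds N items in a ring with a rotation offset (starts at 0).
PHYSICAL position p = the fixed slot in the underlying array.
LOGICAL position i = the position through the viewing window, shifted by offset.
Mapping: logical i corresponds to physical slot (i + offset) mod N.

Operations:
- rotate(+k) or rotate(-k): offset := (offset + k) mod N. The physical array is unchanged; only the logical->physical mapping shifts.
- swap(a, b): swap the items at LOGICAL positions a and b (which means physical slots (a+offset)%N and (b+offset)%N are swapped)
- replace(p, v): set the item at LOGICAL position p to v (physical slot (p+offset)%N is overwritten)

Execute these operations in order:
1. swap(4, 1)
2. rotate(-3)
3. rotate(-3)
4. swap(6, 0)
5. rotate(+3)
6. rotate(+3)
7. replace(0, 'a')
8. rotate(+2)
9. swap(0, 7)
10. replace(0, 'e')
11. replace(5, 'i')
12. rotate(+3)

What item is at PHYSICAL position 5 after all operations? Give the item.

After op 1 (swap(4, 1)): offset=0, physical=[A,E,C,D,B,F,G,H,I], logical=[A,E,C,D,B,F,G,H,I]
After op 2 (rotate(-3)): offset=6, physical=[A,E,C,D,B,F,G,H,I], logical=[G,H,I,A,E,C,D,B,F]
After op 3 (rotate(-3)): offset=3, physical=[A,E,C,D,B,F,G,H,I], logical=[D,B,F,G,H,I,A,E,C]
After op 4 (swap(6, 0)): offset=3, physical=[D,E,C,A,B,F,G,H,I], logical=[A,B,F,G,H,I,D,E,C]
After op 5 (rotate(+3)): offset=6, physical=[D,E,C,A,B,F,G,H,I], logical=[G,H,I,D,E,C,A,B,F]
After op 6 (rotate(+3)): offset=0, physical=[D,E,C,A,B,F,G,H,I], logical=[D,E,C,A,B,F,G,H,I]
After op 7 (replace(0, 'a')): offset=0, physical=[a,E,C,A,B,F,G,H,I], logical=[a,E,C,A,B,F,G,H,I]
After op 8 (rotate(+2)): offset=2, physical=[a,E,C,A,B,F,G,H,I], logical=[C,A,B,F,G,H,I,a,E]
After op 9 (swap(0, 7)): offset=2, physical=[C,E,a,A,B,F,G,H,I], logical=[a,A,B,F,G,H,I,C,E]
After op 10 (replace(0, 'e')): offset=2, physical=[C,E,e,A,B,F,G,H,I], logical=[e,A,B,F,G,H,I,C,E]
After op 11 (replace(5, 'i')): offset=2, physical=[C,E,e,A,B,F,G,i,I], logical=[e,A,B,F,G,i,I,C,E]
After op 12 (rotate(+3)): offset=5, physical=[C,E,e,A,B,F,G,i,I], logical=[F,G,i,I,C,E,e,A,B]

Answer: F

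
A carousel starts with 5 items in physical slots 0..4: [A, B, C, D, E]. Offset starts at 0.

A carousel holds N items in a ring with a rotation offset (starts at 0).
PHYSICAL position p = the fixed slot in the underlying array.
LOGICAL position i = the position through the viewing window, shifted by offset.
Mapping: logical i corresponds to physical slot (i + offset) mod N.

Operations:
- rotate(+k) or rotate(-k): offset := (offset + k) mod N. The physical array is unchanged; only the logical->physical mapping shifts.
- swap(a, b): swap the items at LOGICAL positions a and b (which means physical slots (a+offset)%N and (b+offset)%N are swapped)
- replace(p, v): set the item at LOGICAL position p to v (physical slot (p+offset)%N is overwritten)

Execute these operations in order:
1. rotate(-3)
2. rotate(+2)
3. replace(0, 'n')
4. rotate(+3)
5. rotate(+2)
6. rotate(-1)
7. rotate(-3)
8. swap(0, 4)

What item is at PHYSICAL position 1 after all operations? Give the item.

Answer: B

Derivation:
After op 1 (rotate(-3)): offset=2, physical=[A,B,C,D,E], logical=[C,D,E,A,B]
After op 2 (rotate(+2)): offset=4, physical=[A,B,C,D,E], logical=[E,A,B,C,D]
After op 3 (replace(0, 'n')): offset=4, physical=[A,B,C,D,n], logical=[n,A,B,C,D]
After op 4 (rotate(+3)): offset=2, physical=[A,B,C,D,n], logical=[C,D,n,A,B]
After op 5 (rotate(+2)): offset=4, physical=[A,B,C,D,n], logical=[n,A,B,C,D]
After op 6 (rotate(-1)): offset=3, physical=[A,B,C,D,n], logical=[D,n,A,B,C]
After op 7 (rotate(-3)): offset=0, physical=[A,B,C,D,n], logical=[A,B,C,D,n]
After op 8 (swap(0, 4)): offset=0, physical=[n,B,C,D,A], logical=[n,B,C,D,A]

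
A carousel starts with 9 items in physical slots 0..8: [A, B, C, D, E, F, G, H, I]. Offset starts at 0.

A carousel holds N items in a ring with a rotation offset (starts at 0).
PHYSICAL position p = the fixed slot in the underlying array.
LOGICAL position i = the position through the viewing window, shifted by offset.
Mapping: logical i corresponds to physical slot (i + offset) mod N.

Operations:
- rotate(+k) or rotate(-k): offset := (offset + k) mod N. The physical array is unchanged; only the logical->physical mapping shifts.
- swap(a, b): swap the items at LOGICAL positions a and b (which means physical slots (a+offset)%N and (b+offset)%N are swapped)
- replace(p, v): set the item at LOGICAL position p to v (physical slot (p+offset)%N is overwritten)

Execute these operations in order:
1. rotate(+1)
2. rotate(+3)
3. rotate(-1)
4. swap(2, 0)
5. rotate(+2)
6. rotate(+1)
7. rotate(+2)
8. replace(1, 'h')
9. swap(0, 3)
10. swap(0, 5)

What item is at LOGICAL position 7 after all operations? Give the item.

After op 1 (rotate(+1)): offset=1, physical=[A,B,C,D,E,F,G,H,I], logical=[B,C,D,E,F,G,H,I,A]
After op 2 (rotate(+3)): offset=4, physical=[A,B,C,D,E,F,G,H,I], logical=[E,F,G,H,I,A,B,C,D]
After op 3 (rotate(-1)): offset=3, physical=[A,B,C,D,E,F,G,H,I], logical=[D,E,F,G,H,I,A,B,C]
After op 4 (swap(2, 0)): offset=3, physical=[A,B,C,F,E,D,G,H,I], logical=[F,E,D,G,H,I,A,B,C]
After op 5 (rotate(+2)): offset=5, physical=[A,B,C,F,E,D,G,H,I], logical=[D,G,H,I,A,B,C,F,E]
After op 6 (rotate(+1)): offset=6, physical=[A,B,C,F,E,D,G,H,I], logical=[G,H,I,A,B,C,F,E,D]
After op 7 (rotate(+2)): offset=8, physical=[A,B,C,F,E,D,G,H,I], logical=[I,A,B,C,F,E,D,G,H]
After op 8 (replace(1, 'h')): offset=8, physical=[h,B,C,F,E,D,G,H,I], logical=[I,h,B,C,F,E,D,G,H]
After op 9 (swap(0, 3)): offset=8, physical=[h,B,I,F,E,D,G,H,C], logical=[C,h,B,I,F,E,D,G,H]
After op 10 (swap(0, 5)): offset=8, physical=[h,B,I,F,C,D,G,H,E], logical=[E,h,B,I,F,C,D,G,H]

Answer: G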